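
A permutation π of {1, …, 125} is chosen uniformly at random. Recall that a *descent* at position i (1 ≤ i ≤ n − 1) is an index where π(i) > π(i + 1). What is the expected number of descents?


Write X = Σ X_I over i = 1, …, 124, with X_I the indicator of one descent.
There are 124 indicators.
For each fixed i, the pair (π(i), π(i+1)) is a uniformly random ordered pair of distinct values from {1, …, 125}; by symmetry P[π(i) > π(i+1)] = 1/2.
By linearity: E[X] = 124 · (1/2) = (125 − 1) · (1/2) = 62 ≈ 62.000000.

E[X] = 62 = 62.000000.


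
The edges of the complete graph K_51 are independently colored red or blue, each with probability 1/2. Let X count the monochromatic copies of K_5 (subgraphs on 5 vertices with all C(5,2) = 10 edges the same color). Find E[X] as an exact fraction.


Let X = Σ_S X_S over the C(51, 5) = 2349060 subsets S of size 5, where X_S = 1 if the K_5 on S is monochromatic.
For a fixed S, the K_5 on S has C(5, 2) = 10 edges. P[all 10 edges red] = (1/2)^10, and likewise for blue, so P[monochromatic] = 2·(1/2)^10 = 2^{1 − 10} = 1/512.
Summing: E[X] = C(51, 5) · 2^{1 − 10} = 2349060 · 1/512 = 587265/128.
Numerically: E[X] ≈ 4588.00781.

E[X] = C(51,5)·2^(1−C(5,2)) = 587265/128 ≈ 4588.00781.


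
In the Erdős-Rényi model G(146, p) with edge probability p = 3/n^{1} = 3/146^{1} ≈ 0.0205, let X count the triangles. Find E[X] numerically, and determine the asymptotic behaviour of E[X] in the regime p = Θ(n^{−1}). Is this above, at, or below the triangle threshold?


Number of potential triangles: C(146, 3) = 508080.
Each occurs with probability p³ ≈ (0.0205)³ ≈ 8.67571e-06.
By linearity: E[X] = C(146, 3)·p³ ≈ 508080 · 8.67571e-06 ≈ 4.408.
Here α = 1, so p = 3/n is exactly at the triangle threshold p ~ 1/n. Asymptotically E[X] → c³/6 = 3³/6 = 9/2 ≈ 4.500, a bounded constant. In this regime the triangle count is asymptotically Poisson(c³/6).

E[X] ≈ 4.408; in regime p = Θ(1/n^{1}) E[X] stays bounded (at the triangle threshold p ~ 1/n).


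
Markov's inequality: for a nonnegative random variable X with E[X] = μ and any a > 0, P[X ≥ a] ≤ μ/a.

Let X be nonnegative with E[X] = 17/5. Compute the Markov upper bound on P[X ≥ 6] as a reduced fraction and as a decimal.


μ = E[X] = 17/5, a = 6.
Markov: P[X ≥ 6] ≤ μ/a = (17/5)/6 = 17/30.
Numerically: ≈ 0.567.
(Since a = 6 > μ = 3.400, the bound 17/30 is < 1 and informative.)

P[X ≥ 6] ≤ 17/30 ≈ 0.567.


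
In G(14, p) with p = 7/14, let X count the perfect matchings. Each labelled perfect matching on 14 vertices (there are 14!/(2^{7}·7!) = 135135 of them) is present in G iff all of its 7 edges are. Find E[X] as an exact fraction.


K_14 has 14!/(2^{7}·7!) = 135135 labelled perfect matchings.
For each such perfect matching H, let X_H = 1 if all 7 edges of H are present in G. Then P[X_H = 1] = p^{7} = (1/2)^{7} = 1/128.
By linearity of expectation: E[X] = Σ_H E[X_H] = 135135 · p^{7} = 135135 · 1/128 = 135135/128.
Numerically: E[X] ≈ 1055.7.

E[X] = 135135 · (1/2)^{7} = 135135/128 ≈ 1055.7.


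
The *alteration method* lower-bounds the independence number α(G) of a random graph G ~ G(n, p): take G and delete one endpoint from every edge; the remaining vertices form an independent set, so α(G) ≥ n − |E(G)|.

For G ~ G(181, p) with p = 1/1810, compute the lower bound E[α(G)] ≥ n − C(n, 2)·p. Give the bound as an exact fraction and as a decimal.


E[|E(G)|] = C(181, 2)·p = 16290 · (1/1810) = 9.
E[α(G)] ≥ n − E[|E(G)|] = 181 − 9 = 172.
Numerically: ≈ 172.000.
(This is only a lower bound; the true E[α(G)] may be larger.)

E[α(G)] ≥ 172 ≈ 172.000.


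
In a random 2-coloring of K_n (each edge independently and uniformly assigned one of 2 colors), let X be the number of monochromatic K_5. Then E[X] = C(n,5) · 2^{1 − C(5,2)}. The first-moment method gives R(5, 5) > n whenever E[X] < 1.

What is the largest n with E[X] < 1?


We need C(n, 5) · 2^{1 − 10} < 1, i.e. C(n, 5) < 2^{10 − 1} = 512.
Check values of n near the boundary:
  n = 8: C(8, 5) = 56; 56 < 512? YES
  n = 9: C(9, 5) = 126; 126 < 512? YES
  n = 10: C(10, 5) = 252; 252 < 512? YES
  n = 11: C(11, 5) = 462; 462 < 512? YES
  n = 12: C(12, 5) = 792; 792 < 512? NO
The largest n with C(n, 5) < 512 is n = 11 (where E[X] = 231/256 ≈ 0.90234). Hence R(5, 5) > 11, i.e. R(5, 5) ≥ 12.

Largest n = 11; hence R(5, 5) > 11.


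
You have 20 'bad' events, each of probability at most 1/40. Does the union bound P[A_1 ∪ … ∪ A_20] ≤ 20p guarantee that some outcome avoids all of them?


Union bound: P[∪_{i=1}^{20} A_i] ≤ Σ_i P[A_i] ≤ 20·p = 20·(1/40) = 1/2.
Numerically: 1/2 ≈ 0.5000.
Is 1/2 < 1? YES.
Since P[∪ A_i] ≤ 1/2 < 1, the complement has P[∩ A_i^c] ≥ 1 − 1/2 = 1/2 > 0, so some outcome avoids every A_i.

20·p = 1/2 ≈ 0.5000; existence CERTIFIED by the union bound.


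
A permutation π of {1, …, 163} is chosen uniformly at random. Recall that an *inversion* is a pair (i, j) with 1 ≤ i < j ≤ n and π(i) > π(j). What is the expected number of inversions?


Write X = Σ X_I over the C(163, 2) = 13203 pairs i < j, with X_I the indicator of one inversion.
There are 13203 indicators.
For each fixed pair i < j, the values π(i) and π(j) are two distinct elements of {1, …, 163} in uniformly random order; by symmetry P[π(i) > π(j)] = 1/2.
By linearity: E[X] = 13203 · (1/2) = C(163, 2) · (1/2) = 13203/2 = 13203/2 ≈ 6601.500.

E[X] = 13203/2 = 6601.500.


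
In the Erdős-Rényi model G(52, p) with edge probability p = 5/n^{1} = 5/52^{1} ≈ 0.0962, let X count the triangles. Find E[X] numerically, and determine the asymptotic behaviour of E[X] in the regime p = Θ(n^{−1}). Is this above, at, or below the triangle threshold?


Number of potential triangles: C(52, 3) = 22100.
Each occurs with probability p³ ≈ (0.0962)³ ≈ 8.88996e-04.
By linearity: E[X] = C(52, 3)·p³ ≈ 22100 · 8.88996e-04 ≈ 19.647.
Here α = 1, so p = 5/n is exactly at the triangle threshold p ~ 1/n. Asymptotically E[X] → c³/6 = 5³/6 = 125/6 ≈ 20.833, a bounded constant. In this regime the triangle count is asymptotically Poisson(c³/6).

E[X] ≈ 19.647; in regime p = Θ(1/n^{1}) E[X] stays bounded (at the triangle threshold p ~ 1/n).


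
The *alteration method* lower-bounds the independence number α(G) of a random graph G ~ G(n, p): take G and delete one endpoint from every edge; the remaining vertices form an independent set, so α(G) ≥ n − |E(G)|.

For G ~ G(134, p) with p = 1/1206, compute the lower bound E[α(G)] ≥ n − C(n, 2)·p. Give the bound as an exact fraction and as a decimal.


E[|E(G)|] = C(134, 2)·p = 8911 · (1/1206) = 133/18.
E[α(G)] ≥ n − E[|E(G)|] = 134 − 133/18 = 2279/18.
Numerically: ≈ 126.6111.
(This is only a lower bound; the true E[α(G)] may be larger.)

E[α(G)] ≥ 2279/18 ≈ 126.6111.


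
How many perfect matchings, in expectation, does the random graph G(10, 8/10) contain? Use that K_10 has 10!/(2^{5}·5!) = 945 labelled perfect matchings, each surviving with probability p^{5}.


K_10 has 10!/(2^{5}·5!) = 945 labelled perfect matchings.
For each such perfect matching H, let X_H = 1 if all 5 edges of H are present in G. Then P[X_H = 1] = p^{5} = (4/5)^{5} = 1024/3125.
Summing the indicators: E[X] = Σ_H E[X_H] = 945 · p^{5} = 945 · 1024/3125 = 193536/625.
Numerically: E[X] ≈ 310.

E[X] = 945 · (4/5)^{5} = 193536/625 ≈ 310.


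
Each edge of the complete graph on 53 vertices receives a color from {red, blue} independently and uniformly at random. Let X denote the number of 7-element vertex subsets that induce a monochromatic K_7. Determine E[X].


Let X = Σ_S X_S over the C(53, 7) = 154143080 subsets S of size 7, where X_S = 1 if the K_7 on S is monochromatic.
For a fixed S, the K_7 on S has C(7, 2) = 21 edges. P[all 21 edges red] = (1/2)^21, and likewise for blue, so P[monochromatic] = 2·(1/2)^21 = 2^{1 − 21} = 1/1048576.
Summing: E[X] = C(53, 7) · 2^{1 − 21} = 154143080 · 1/1048576 = 19267885/131072.
Numerically: E[X] ≈ 147.0023.

E[X] = C(53,7)·2^(1−C(7,2)) = 19267885/131072 ≈ 147.0023.


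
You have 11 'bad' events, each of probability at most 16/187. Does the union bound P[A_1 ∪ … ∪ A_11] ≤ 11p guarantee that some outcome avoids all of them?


Union bound: P[∪_{i=1}^{11} A_i] ≤ Σ_i P[A_i] ≤ 11·p = 11·(16/187) = 16/17.
Numerically: 16/17 ≈ 0.94118.
Is 16/17 < 1? YES.
Since P[∪ A_i] ≤ 16/17 < 1, the complement has P[∩ A_i^c] ≥ 1 − 16/17 = 1/17 > 0, so some outcome avoids every A_i.

11·p = 16/17 ≈ 0.94118; existence CERTIFIED by the union bound.


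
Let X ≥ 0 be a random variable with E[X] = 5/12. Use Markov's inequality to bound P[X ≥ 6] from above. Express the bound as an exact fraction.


μ = E[X] = 5/12, a = 6.
Markov: P[X ≥ 6] ≤ μ/a = (5/12)/6 = 5/72.
Numerically: ≈ 0.069.
(Since a = 6 > μ = 0.417, the bound 5/72 is < 1 and informative.)

P[X ≥ 6] ≤ 5/72 ≈ 0.069.


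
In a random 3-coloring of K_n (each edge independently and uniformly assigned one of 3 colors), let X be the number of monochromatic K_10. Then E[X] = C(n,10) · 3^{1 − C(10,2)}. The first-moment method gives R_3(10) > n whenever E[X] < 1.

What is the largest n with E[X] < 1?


We need C(n, 10) · 3^{1 − 45} < 1, i.e. C(n, 10) < 3^{45 − 1} = 984770902183611232881.
Check values of n near the boundary:
  n = 572: C(572, 10) = 954640815642161682606; 954640815642161682606 < 984770902183611232881? YES
  n = 573: C(573, 10) = 971597135635805762226; 971597135635805762226 < 984770902183611232881? YES
  n = 574: C(574, 10) = 988824035203816502691; 988824035203816502691 < 984770902183611232881? NO
  n = 575: C(575, 10) = 1006325345561406175305; 1006325345561406175305 < 984770902183611232881? NO
  n = 576: C(576, 10) = 1024104945306307344480; 1024104945306307344480 < 984770902183611232881? NO
The largest n with C(n, 10) < 984770902183611232881 is n = 573 (where E[X] = 35985079097622435638/36472996377170786403 ≈ 0.9866). Hence R_3(10) > 573, i.e. R_3(10) ≥ 574.

Largest n = 573; hence R_3(10) > 573.


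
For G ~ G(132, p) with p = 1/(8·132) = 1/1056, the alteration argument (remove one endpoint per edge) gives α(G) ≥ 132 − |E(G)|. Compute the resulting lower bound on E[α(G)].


E[|E(G)|] = C(132, 2)·p = 8646 · (1/1056) = 131/16.
E[α(G)] ≥ n − E[|E(G)|] = 132 − 131/16 = 1981/16.
Numerically: ≈ 123.8125.
(This is only a lower bound; the true E[α(G)] may be larger.)

E[α(G)] ≥ 1981/16 ≈ 123.8125.


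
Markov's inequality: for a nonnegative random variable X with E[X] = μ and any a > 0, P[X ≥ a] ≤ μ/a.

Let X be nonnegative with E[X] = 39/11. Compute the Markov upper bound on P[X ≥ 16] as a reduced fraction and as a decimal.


μ = E[X] = 39/11, a = 16.
Markov: P[X ≥ 16] ≤ μ/a = (39/11)/16 = 39/176.
Numerically: ≈ 0.2216.
(Since a = 16 > μ = 3.5455, the bound 39/176 is < 1 and informative.)

P[X ≥ 16] ≤ 39/176 ≈ 0.2216.


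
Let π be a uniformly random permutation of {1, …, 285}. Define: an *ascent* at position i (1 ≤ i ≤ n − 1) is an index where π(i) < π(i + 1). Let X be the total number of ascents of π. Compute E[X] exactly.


Write X = Σ X_I over i = 1, …, 284, with X_I the indicator of one ascent.
There are 284 indicators.
For each fixed i, the pair (π(i), π(i+1)) is a uniformly random ordered pair of distinct values from {1, …, 285}; by symmetry P[π(i) < π(i+1)] = 1/2.
By linearity: E[X] = 284 · (1/2) = (285 − 1) · (1/2) = 142 ≈ 142.00000.

E[X] = 142 = 142.00000.


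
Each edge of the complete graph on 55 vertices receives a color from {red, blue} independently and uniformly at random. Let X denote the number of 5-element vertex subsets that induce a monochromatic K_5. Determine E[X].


Let X = Σ_S X_S over the C(55, 5) = 3478761 subsets S of size 5, where X_S = 1 if the K_5 on S is monochromatic.
For a fixed S, the K_5 on S has C(5, 2) = 10 edges. P[all 10 edges red] = (1/2)^10, and likewise for blue, so P[monochromatic] = 2·(1/2)^10 = 2^{1 − 10} = 1/512.
Summing: E[X] = C(55, 5) · 2^{1 − 10} = 3478761 · 1/512 = 3478761/512.
Numerically: E[X] ≈ 6794.45508.

E[X] = C(55,5)·2^(1−C(5,2)) = 3478761/512 ≈ 6794.45508.


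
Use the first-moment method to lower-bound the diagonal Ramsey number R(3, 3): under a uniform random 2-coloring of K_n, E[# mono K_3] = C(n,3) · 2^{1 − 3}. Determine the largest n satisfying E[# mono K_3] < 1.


We need C(n, 3) · 2^{1 − 3} < 1, i.e. C(n, 3) < 2^{3 − 1} = 4.
Check values of n near the boundary:
  n = 3: C(3, 3) = 1; 1 < 4? YES
  n = 4: C(4, 3) = 4; 4 < 4? NO
The largest n with C(n, 3) < 4 is n = 3 (where E[X] = 1/4 ≈ 0.250). Hence R(3, 3) > 3, i.e. R(3, 3) ≥ 4.

Largest n = 3; hence R(3, 3) > 3.


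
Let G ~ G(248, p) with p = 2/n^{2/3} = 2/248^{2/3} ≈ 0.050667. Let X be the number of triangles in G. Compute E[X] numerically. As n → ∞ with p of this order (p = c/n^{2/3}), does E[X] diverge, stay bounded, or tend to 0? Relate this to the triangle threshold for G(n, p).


Number of potential triangles: C(248, 3) = 2511496.
Each occurs with probability p³ ≈ (0.050667)³ ≈ 1.3007284e-04.
By linearity: E[X] = C(248, 3)·p³ ≈ 2511496 · 1.3007284e-04 ≈ 326.67742.
Since α = 2/3 < 1, p = c/n^{2/3} ≫ 1/n is above the triangle threshold p ~ 1/n. Asymptotically E[X] ~ (c³/6)·n^{3(1−α)} = (2³/6)·n^{1} → ∞; triangles are abundant w.h.p.

E[X] ≈ 326.67742; in regime p = Θ(1/n^{2/3}) E[X] diverges (above the triangle threshold p ~ 1/n).


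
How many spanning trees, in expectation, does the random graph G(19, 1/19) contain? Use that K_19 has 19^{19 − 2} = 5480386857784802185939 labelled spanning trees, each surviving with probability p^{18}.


K_19 has 19^{19 − 2} = 5480386857784802185939 labelled spanning trees.
For each such spanning tree H, let X_H = 1 if all 18 edges of H are present in G. Then P[X_H = 1] = p^{18} = (1/19)^{18} = 1/104127350297911241532841.
By linearity of expectation: E[X] = Σ_H E[X_H] = 5480386857784802185939 · p^{18} = 5480386857784802185939 · 1/104127350297911241532841 = 1/19.
Numerically: E[X] ≈ 0.0526.

E[X] = 5480386857784802185939 · (1/19)^{18} = 1/19 ≈ 0.0526.


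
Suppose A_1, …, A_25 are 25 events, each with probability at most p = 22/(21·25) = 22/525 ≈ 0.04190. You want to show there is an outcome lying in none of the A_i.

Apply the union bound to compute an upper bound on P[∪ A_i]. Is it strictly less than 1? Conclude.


Union bound: P[∪_{i=1}^{25} A_i] ≤ Σ_i P[A_i] ≤ 25·p = 25·(22/525) = 22/21.
Numerically: 22/21 ≈ 1.04762.
Is 22/21 < 1? NO.
Since the bound 22/21 is ≥ 1, the union bound is uninformative here; it does NOT by itself certify existence.

25·p = 22/21 ≈ 1.04762; existence NOT certified by the union bound.


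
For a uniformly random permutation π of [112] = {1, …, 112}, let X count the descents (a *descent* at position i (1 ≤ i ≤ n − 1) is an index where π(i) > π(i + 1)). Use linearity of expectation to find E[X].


Write X = Σ X_I over i = 1, …, 111, with X_I the indicator of one descent.
There are 111 indicators.
For each fixed i, the pair (π(i), π(i+1)) is a uniformly random ordered pair of distinct values from {1, …, 112}; by symmetry P[π(i) > π(i+1)] = 1/2.
By linearity: E[X] = 111 · (1/2) = (112 − 1) · (1/2) = 111/2 ≈ 55.5000.

E[X] = 111/2 = 55.5000.


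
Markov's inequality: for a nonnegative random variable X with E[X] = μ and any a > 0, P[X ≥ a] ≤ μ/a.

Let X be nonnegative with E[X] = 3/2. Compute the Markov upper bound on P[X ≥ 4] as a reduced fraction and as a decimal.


μ = E[X] = 3/2, a = 4.
Markov: P[X ≥ 4] ≤ μ/a = (3/2)/4 = 3/8.
Numerically: ≈ 0.3750.
(Since a = 4 > μ = 1.5000, the bound 3/8 is < 1 and informative.)

P[X ≥ 4] ≤ 3/8 ≈ 0.3750.


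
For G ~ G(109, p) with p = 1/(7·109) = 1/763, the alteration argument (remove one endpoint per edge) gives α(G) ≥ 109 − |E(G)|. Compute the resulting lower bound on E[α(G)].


E[|E(G)|] = C(109, 2)·p = 5886 · (1/763) = 54/7.
E[α(G)] ≥ n − E[|E(G)|] = 109 − 54/7 = 709/7.
Numerically: ≈ 101.285714.
(This is only a lower bound; the true E[α(G)] may be larger.)

E[α(G)] ≥ 709/7 ≈ 101.285714.


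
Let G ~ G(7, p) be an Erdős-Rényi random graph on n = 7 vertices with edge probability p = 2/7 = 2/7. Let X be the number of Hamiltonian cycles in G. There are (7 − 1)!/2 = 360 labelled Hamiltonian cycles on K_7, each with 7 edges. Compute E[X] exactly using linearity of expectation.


K_7 has (7 − 1)!/2 = 360 labelled Hamiltonian cycles.
For each such Hamiltonian cycle H, let X_H = 1 if all 7 edges of H are present in G. Then P[X_H = 1] = p^{7} = (2/7)^{7} = 128/823543.
Summing the indicators: E[X] = Σ_H E[X_H] = 360 · p^{7} = 360 · 128/823543 = 46080/823543.
Numerically: E[X] ≈ 0.055953.

E[X] = 360 · (2/7)^{7} = 46080/823543 ≈ 0.055953.


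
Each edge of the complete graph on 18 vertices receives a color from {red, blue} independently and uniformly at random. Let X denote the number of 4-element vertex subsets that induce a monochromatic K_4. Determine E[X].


Let X = Σ_S X_S over the C(18, 4) = 3060 subsets S of size 4, where X_S = 1 if the K_4 on S is monochromatic.
For a fixed S, the K_4 on S has C(4, 2) = 6 edges. P[all 6 edges red] = (1/2)^6, and likewise for blue, so P[monochromatic] = 2·(1/2)^6 = 2^{1 − 6} = 1/32.
Summing: E[X] = C(18, 4) · 2^{1 − 6} = 3060 · 1/32 = 765/8.
Numerically: E[X] ≈ 95.625.

E[X] = C(18,4)·2^(1−C(4,2)) = 765/8 ≈ 95.625.


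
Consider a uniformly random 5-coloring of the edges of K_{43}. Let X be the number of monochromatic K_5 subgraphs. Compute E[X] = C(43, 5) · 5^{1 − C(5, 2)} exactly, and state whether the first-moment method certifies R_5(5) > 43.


E[X] = C(43, 5) · 5^{1 − 10} = 962598 · 5^{−9} = 962598/1953125.
As a reduced fraction: E[X] = 962598/1953125 ≈ 0.492850.
Is E[X] < 1? YES.
Since E[X] < 1, there exists a 5-coloring of K_{43} with no monochromatic K_5; hence R_5(5) > 43.

E[X] = 962598/1953125 ≈ 0.492850; E[X] < 1, so R_5(5) > 43.


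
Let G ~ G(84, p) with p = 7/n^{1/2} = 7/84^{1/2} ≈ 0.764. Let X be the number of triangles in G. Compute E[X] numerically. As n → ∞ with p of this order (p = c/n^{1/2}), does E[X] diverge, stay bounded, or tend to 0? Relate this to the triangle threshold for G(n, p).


Number of potential triangles: C(84, 3) = 95284.
Each occurs with probability p³ ≈ (0.764)³ ≈ 4.45528e-01.
By linearity: E[X] = C(84, 3)·p³ ≈ 95284 · 4.45528e-01 ≈ 42451.708.
Since α = 1/2 < 1, p = c/n^{1/2} ≫ 1/n is above the triangle threshold p ~ 1/n. Asymptotically E[X] ~ (c³/6)·n^{3(1−α)} = (7³/6)·n^{1.5} → ∞; triangles are abundant w.h.p.

E[X] ≈ 42451.708; in regime p = Θ(1/n^{1/2}) E[X] diverges (above the triangle threshold p ~ 1/n).


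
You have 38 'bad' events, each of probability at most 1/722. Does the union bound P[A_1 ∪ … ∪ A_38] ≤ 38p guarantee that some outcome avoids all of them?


Union bound: P[∪_{i=1}^{38} A_i] ≤ Σ_i P[A_i] ≤ 38·p = 38·(1/722) = 1/19.
Numerically: 1/19 ≈ 0.053.
Is 1/19 < 1? YES.
Since P[∪ A_i] ≤ 1/19 < 1, the complement has P[∩ A_i^c] ≥ 1 − 1/19 = 18/19 > 0, so some outcome avoids every A_i.

38·p = 1/19 ≈ 0.053; existence CERTIFIED by the union bound.


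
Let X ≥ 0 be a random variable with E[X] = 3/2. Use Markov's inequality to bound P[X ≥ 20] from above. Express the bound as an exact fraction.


μ = E[X] = 3/2, a = 20.
Markov: P[X ≥ 20] ≤ μ/a = (3/2)/20 = 3/40.
Numerically: ≈ 0.075.
(Since a = 20 > μ = 1.500, the bound 3/40 is < 1 and informative.)

P[X ≥ 20] ≤ 3/40 ≈ 0.075.


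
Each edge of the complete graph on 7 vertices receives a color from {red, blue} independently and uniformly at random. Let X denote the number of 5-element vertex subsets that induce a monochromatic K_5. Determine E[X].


Let X = Σ_S X_S over the C(7, 5) = 21 subsets S of size 5, where X_S = 1 if the K_5 on S is monochromatic.
For a fixed S, the K_5 on S has C(5, 2) = 10 edges. P[all 10 edges red] = (1/2)^10, and likewise for blue, so P[monochromatic] = 2·(1/2)^10 = 2^{1 − 10} = 1/512.
By linearity of expectation: E[X] = C(7, 5) · 2^{1 − 10} = 21 · 1/512 = 21/512.
Numerically: E[X] ≈ 0.041016.

E[X] = C(7,5)·2^(1−C(5,2)) = 21/512 ≈ 0.041016.


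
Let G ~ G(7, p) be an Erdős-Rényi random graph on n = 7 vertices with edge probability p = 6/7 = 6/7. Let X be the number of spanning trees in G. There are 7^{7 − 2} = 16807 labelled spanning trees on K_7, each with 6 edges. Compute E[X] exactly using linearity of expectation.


K_7 has 7^{7 − 2} = 16807 labelled spanning trees.
For each such spanning tree H, let X_H = 1 if all 6 edges of H are present in G. Then P[X_H = 1] = p^{6} = (6/7)^{6} = 46656/117649.
By linearity of expectation: E[X] = Σ_H E[X_H] = 16807 · p^{6} = 16807 · 46656/117649 = 46656/7.
Numerically: E[X] ≈ 6665.14.

E[X] = 16807 · (6/7)^{6} = 46656/7 ≈ 6665.14.


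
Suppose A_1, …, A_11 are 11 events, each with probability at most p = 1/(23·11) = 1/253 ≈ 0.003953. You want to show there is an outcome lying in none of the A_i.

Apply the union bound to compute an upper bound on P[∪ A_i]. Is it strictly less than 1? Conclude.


Union bound: P[∪_{i=1}^{11} A_i] ≤ Σ_i P[A_i] ≤ 11·p = 11·(1/253) = 1/23.
Numerically: 1/23 ≈ 0.043478.
Is 1/23 < 1? YES.
Since P[∪ A_i] ≤ 1/23 < 1, the complement has P[∩ A_i^c] ≥ 1 − 1/23 = 22/23 > 0, so some outcome avoids every A_i.

11·p = 1/23 ≈ 0.043478; existence CERTIFIED by the union bound.


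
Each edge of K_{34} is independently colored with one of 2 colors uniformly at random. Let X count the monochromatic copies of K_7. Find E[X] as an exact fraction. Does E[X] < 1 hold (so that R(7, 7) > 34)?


E[X] = C(34, 7) · 2^{1 − 21} = 5379616 · 2^{−20} = 5379616/1048576.
As a reduced fraction: E[X] = 168113/32768 ≈ 5.1304.
Is E[X] < 1? NO.
Since E[X] ≥ 1, the first-moment bound is inconclusive at n = 34; it does NOT by itself certify R(7, 7) > 34.

E[X] = 168113/32768 ≈ 5.1304; E[X] ≥ 1; first-moment method inconclusive here.


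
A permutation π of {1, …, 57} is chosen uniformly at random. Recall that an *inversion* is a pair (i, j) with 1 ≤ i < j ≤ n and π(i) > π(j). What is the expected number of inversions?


Write X = Σ X_I over the C(57, 2) = 1596 pairs i < j, with X_I the indicator of one inversion.
There are 1596 indicators.
For each fixed pair i < j, the values π(i) and π(j) are two distinct elements of {1, …, 57} in uniformly random order; by symmetry P[π(i) > π(j)] = 1/2.
By linearity: E[X] = 1596 · (1/2) = C(57, 2) · (1/2) = 1596/2 = 798 ≈ 798.000.

E[X] = 798 = 798.000.


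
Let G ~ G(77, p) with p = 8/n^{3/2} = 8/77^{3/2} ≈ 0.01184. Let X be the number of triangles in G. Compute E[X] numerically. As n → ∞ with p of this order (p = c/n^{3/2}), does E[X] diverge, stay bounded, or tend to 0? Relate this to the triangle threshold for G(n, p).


Number of potential triangles: C(77, 3) = 73150.
Each occurs with probability p³ ≈ (0.01184)³ ≈ 1.6598227e-06.
By linearity: E[X] = C(77, 3)·p³ ≈ 73150 · 1.6598227e-06 ≈ 0.12142.
Since α = 3/2 > 1, p = c/n^{3/2} = o(1/n) is below the triangle threshold p ~ 1/n. Asymptotically E[X] ~ (c³/6)·n^{3(1−α)} = (8³/6)·n^{-1.5} → 0, so by Markov's inequality G has no triangles w.h.p.

E[X] ≈ 0.12142; in regime p = Θ(1/n^{3/2}) E[X] tends to 0 (below the triangle threshold p ~ 1/n).


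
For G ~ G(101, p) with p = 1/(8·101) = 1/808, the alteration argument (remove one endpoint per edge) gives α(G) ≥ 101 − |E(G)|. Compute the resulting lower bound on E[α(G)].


E[|E(G)|] = C(101, 2)·p = 5050 · (1/808) = 25/4.
E[α(G)] ≥ n − E[|E(G)|] = 101 − 25/4 = 379/4.
Numerically: ≈ 94.75000.
(This is only a lower bound; the true E[α(G)] may be larger.)

E[α(G)] ≥ 379/4 ≈ 94.75000.


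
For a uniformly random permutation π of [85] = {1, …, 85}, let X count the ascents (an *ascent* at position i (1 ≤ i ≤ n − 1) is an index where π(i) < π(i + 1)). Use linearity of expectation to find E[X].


Write X = Σ X_I over i = 1, …, 84, with X_I the indicator of one ascent.
There are 84 indicators.
For each fixed i, the pair (π(i), π(i+1)) is a uniformly random ordered pair of distinct values from {1, …, 85}; by symmetry P[π(i) < π(i+1)] = 1/2.
By linearity: E[X] = 84 · (1/2) = (85 − 1) · (1/2) = 42 ≈ 42.00000.

E[X] = 42 = 42.00000.


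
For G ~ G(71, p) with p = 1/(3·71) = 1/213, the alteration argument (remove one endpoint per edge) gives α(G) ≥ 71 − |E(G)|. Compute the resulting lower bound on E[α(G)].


E[|E(G)|] = C(71, 2)·p = 2485 · (1/213) = 35/3.
E[α(G)] ≥ n − E[|E(G)|] = 71 − 35/3 = 178/3.
Numerically: ≈ 59.33333.
(This is only a lower bound; the true E[α(G)] may be larger.)

E[α(G)] ≥ 178/3 ≈ 59.33333.


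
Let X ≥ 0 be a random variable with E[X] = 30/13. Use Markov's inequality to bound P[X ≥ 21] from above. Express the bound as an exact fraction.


μ = E[X] = 30/13, a = 21.
Markov: P[X ≥ 21] ≤ μ/a = (30/13)/21 = 10/91.
Numerically: ≈ 0.110.
(Since a = 21 > μ = 2.308, the bound 10/91 is < 1 and informative.)

P[X ≥ 21] ≤ 10/91 ≈ 0.110.


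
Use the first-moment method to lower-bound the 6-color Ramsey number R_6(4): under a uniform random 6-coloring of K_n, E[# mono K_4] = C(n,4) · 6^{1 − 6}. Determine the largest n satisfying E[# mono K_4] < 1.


We need C(n, 4) · 6^{1 − 6} < 1, i.e. C(n, 4) < 6^{6 − 1} = 7776.
Check values of n near the boundary:
  n = 16: C(16, 4) = 1820; 1820 < 7776? YES
  n = 17: C(17, 4) = 2380; 2380 < 7776? YES
  n = 18: C(18, 4) = 3060; 3060 < 7776? YES
  n = 19: C(19, 4) = 3876; 3876 < 7776? YES
  n = 20: C(20, 4) = 4845; 4845 < 7776? YES
  n = 21: C(21, 4) = 5985; 5985 < 7776? YES
  n = 22: C(22, 4) = 7315; 7315 < 7776? YES
  n = 23: C(23, 4) = 8855; 8855 < 7776? NO
  n = 24: C(24, 4) = 10626; 10626 < 7776? NO
  n = 25: C(25, 4) = 12650; 12650 < 7776? NO
The largest n with C(n, 4) < 7776 is n = 22 (where E[X] = 7315/7776 ≈ 0.9407150). Hence R_6(4) > 22, i.e. R_6(4) ≥ 23.

Largest n = 22; hence R_6(4) > 22.


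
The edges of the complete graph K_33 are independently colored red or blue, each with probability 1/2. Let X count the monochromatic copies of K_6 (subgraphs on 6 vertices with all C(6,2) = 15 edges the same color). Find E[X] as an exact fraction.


Let X = Σ_S X_S over the C(33, 6) = 1107568 subsets S of size 6, where X_S = 1 if the K_6 on S is monochromatic.
For a fixed S, the K_6 on S has C(6, 2) = 15 edges. P[all 15 edges red] = (1/2)^15, and likewise for blue, so P[monochromatic] = 2·(1/2)^15 = 2^{1 − 15} = 1/16384.
Summing: E[X] = C(33, 6) · 2^{1 − 15} = 1107568 · 1/16384 = 69223/1024.
Numerically: E[X] ≈ 67.60059.

E[X] = C(33,6)·2^(1−C(6,2)) = 69223/1024 ≈ 67.60059.


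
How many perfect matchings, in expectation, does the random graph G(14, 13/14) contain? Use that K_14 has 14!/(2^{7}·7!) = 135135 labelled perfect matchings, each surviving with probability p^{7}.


K_14 has 14!/(2^{7}·7!) = 135135 labelled perfect matchings.
For each such perfect matching H, let X_H = 1 if all 7 edges of H are present in G. Then P[X_H = 1] = p^{7} = (13/14)^{7} = 62748517/105413504.
By linearity of expectation: E[X] = Σ_H E[X_H] = 135135 · p^{7} = 135135 · 62748517/105413504 = 1211360120685/15059072.
Numerically: E[X] ≈ 8.044e+04.

E[X] = 135135 · (13/14)^{7} = 1211360120685/15059072 ≈ 8.044e+04.


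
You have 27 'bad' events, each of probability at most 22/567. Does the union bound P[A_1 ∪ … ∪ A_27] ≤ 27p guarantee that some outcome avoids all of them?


Union bound: P[∪_{i=1}^{27} A_i] ≤ Σ_i P[A_i] ≤ 27·p = 27·(22/567) = 22/21.
Numerically: 22/21 ≈ 1.0476.
Is 22/21 < 1? NO.
Since the bound 22/21 is ≥ 1, the union bound is uninformative here; it does NOT by itself certify existence.

27·p = 22/21 ≈ 1.0476; existence NOT certified by the union bound.


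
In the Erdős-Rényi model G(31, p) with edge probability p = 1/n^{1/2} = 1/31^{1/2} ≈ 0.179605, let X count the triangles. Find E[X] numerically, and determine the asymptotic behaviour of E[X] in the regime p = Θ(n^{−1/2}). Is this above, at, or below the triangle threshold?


Number of potential triangles: C(31, 3) = 4495.
Each occurs with probability p³ ≈ (0.179605)³ ≈ 5.79371942e-03.
By linearity: E[X] = C(31, 3)·p³ ≈ 4495 · 5.79371942e-03 ≈ 26.042769.
Since α = 1/2 < 1, p = c/n^{1/2} ≫ 1/n is above the triangle threshold p ~ 1/n. Asymptotically E[X] ~ (c³/6)·n^{3(1−α)} = (1³/6)·n^{1.5} → ∞; triangles are abundant w.h.p.

E[X] ≈ 26.042769; in regime p = Θ(1/n^{1/2}) E[X] diverges (above the triangle threshold p ~ 1/n).


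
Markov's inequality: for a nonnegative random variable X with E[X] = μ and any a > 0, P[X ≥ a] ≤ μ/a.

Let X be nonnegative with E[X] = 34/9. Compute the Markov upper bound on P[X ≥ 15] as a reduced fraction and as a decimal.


μ = E[X] = 34/9, a = 15.
Markov: P[X ≥ 15] ≤ μ/a = (34/9)/15 = 34/135.
Numerically: ≈ 0.252.
(Since a = 15 > μ = 3.778, the bound 34/135 is < 1 and informative.)

P[X ≥ 15] ≤ 34/135 ≈ 0.252.


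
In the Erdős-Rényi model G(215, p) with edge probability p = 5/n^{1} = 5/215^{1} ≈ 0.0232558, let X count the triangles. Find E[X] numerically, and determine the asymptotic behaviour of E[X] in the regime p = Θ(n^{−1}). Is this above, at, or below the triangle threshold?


Number of potential triangles: C(215, 3) = 1633355.
Each occurs with probability p³ ≈ (0.0232558)³ ≈ 1.25775089e-05.
By linearity: E[X] = C(215, 3)·p³ ≈ 1633355 · 1.25775089e-05 ≈ 20.543537.
Here α = 1, so p = 5/n is exactly at the triangle threshold p ~ 1/n. Asymptotically E[X] → c³/6 = 5³/6 = 125/6 ≈ 20.833333, a bounded constant. In this regime the triangle count is asymptotically Poisson(c³/6).

E[X] ≈ 20.543537; in regime p = Θ(1/n^{1}) E[X] stays bounded (at the triangle threshold p ~ 1/n).


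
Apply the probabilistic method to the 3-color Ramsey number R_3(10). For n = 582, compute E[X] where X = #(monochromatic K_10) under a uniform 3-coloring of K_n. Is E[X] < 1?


E[X] = C(582, 10) · 3^{1 − 45} = 1136849919863842617720 · 3^{−44} = 1136849919863842617720/984770902183611232881.
As a reduced fraction: E[X] = 378949973287947539240/328256967394537077627 ≈ 1.154.
Is E[X] < 1? NO.
Since E[X] ≥ 1, the first-moment bound is inconclusive at n = 582; it does NOT by itself certify R_3(10) > 582.

E[X] = 378949973287947539240/328256967394537077627 ≈ 1.154; E[X] ≥ 1; first-moment method inconclusive here.


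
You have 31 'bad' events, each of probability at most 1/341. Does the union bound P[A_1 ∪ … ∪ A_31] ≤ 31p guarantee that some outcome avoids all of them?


Union bound: P[∪_{i=1}^{31} A_i] ≤ Σ_i P[A_i] ≤ 31·p = 31·(1/341) = 1/11.
Numerically: 1/11 ≈ 0.090909.
Is 1/11 < 1? YES.
Since P[∪ A_i] ≤ 1/11 < 1, the complement has P[∩ A_i^c] ≥ 1 − 1/11 = 10/11 > 0, so some outcome avoids every A_i.

31·p = 1/11 ≈ 0.090909; existence CERTIFIED by the union bound.


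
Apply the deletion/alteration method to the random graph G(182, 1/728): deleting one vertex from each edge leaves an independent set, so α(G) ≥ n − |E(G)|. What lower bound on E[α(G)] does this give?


E[|E(G)|] = C(182, 2)·p = 16471 · (1/728) = 181/8.
E[α(G)] ≥ n − E[|E(G)|] = 182 − 181/8 = 1275/8.
Numerically: ≈ 159.3750.
(This is only a lower bound; the true E[α(G)] may be larger.)

E[α(G)] ≥ 1275/8 ≈ 159.3750.


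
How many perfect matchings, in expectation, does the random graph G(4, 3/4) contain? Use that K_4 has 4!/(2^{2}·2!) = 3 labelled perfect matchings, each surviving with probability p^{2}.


K_4 has 4!/(2^{2}·2!) = 3 labelled perfect matchings.
For each such perfect matching H, let X_H = 1 if all 2 edges of H are present in G. Then P[X_H = 1] = p^{2} = (3/4)^{2} = 9/16.
By linearity of expectation: E[X] = Σ_H E[X_H] = 3 · p^{2} = 3 · 9/16 = 27/16.
Numerically: E[X] ≈ 1.6875.

E[X] = 3 · (3/4)^{2} = 27/16 ≈ 1.6875.


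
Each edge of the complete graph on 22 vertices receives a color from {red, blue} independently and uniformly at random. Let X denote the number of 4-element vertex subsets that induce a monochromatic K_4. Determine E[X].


Let X = Σ_S X_S over the C(22, 4) = 7315 subsets S of size 4, where X_S = 1 if the K_4 on S is monochromatic.
For a fixed S, the K_4 on S has C(4, 2) = 6 edges. P[all 6 edges red] = (1/2)^6, and likewise for blue, so P[monochromatic] = 2·(1/2)^6 = 2^{1 − 6} = 1/32.
By linearity: E[X] = C(22, 4) · 2^{1 − 6} = 7315 · 1/32 = 7315/32.
Numerically: E[X] ≈ 228.594.

E[X] = C(22,4)·2^(1−C(4,2)) = 7315/32 ≈ 228.594.


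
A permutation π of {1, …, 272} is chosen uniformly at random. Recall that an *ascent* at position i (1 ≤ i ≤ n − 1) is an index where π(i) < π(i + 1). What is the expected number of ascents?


Write X = Σ X_I over i = 1, …, 271, with X_I the indicator of one ascent.
There are 271 indicators.
For each fixed i, the pair (π(i), π(i+1)) is a uniformly random ordered pair of distinct values from {1, …, 272}; by symmetry P[π(i) < π(i+1)] = 1/2.
By linearity: E[X] = 271 · (1/2) = (272 − 1) · (1/2) = 271/2 ≈ 135.50000.

E[X] = 271/2 = 135.50000.


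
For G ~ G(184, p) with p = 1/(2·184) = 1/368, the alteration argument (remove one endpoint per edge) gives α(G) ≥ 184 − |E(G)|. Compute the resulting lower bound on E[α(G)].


E[|E(G)|] = C(184, 2)·p = 16836 · (1/368) = 183/4.
E[α(G)] ≥ n − E[|E(G)|] = 184 − 183/4 = 553/4.
Numerically: ≈ 138.2500.
(This is only a lower bound; the true E[α(G)] may be larger.)

E[α(G)] ≥ 553/4 ≈ 138.2500.


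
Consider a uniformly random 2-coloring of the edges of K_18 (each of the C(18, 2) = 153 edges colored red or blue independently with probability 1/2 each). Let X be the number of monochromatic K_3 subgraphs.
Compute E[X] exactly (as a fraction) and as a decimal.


Let X = Σ_S X_S over the C(18, 3) = 816 subsets S of size 3, where X_S = 1 if the K_3 on S is monochromatic.
For a fixed S, the K_3 on S has C(3, 2) = 3 edges. P[all 3 edges red] = (1/2)^3, and likewise for blue, so P[monochromatic] = 2·(1/2)^3 = 2^{1 − 3} = 1/4.
By linearity of expectation: E[X] = C(18, 3) · 2^{1 − 3} = 816 · 1/4 = 204.
Numerically: E[X] ≈ 204.0000.

E[X] = C(18,3)·2^(1−C(3,2)) = 204 ≈ 204.0000.


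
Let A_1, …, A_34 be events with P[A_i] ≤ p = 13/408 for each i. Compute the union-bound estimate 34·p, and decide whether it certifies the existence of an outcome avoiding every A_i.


Union bound: P[∪_{i=1}^{34} A_i] ≤ Σ_i P[A_i] ≤ 34·p = 34·(13/408) = 13/12.
Numerically: 13/12 ≈ 1.08333.
Is 13/12 < 1? NO.
Since the bound 13/12 is ≥ 1, the union bound is uninformative here; it does NOT by itself certify existence.

34·p = 13/12 ≈ 1.08333; existence NOT certified by the union bound.


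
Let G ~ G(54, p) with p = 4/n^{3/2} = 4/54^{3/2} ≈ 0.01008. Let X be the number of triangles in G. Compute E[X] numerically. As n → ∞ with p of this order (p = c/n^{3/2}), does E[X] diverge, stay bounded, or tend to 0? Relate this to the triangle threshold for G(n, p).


Number of potential triangles: C(54, 3) = 24804.
Each occurs with probability p³ ≈ (0.01008)³ ≈ 1.0242549e-06.
By linearity: E[X] = C(54, 3)·p³ ≈ 24804 · 1.0242549e-06 ≈ 0.02541.
Since α = 3/2 > 1, p = c/n^{3/2} = o(1/n) is below the triangle threshold p ~ 1/n. Asymptotically E[X] ~ (c³/6)·n^{3(1−α)} = (4³/6)·n^{-1.5} → 0, so by Markov's inequality G has no triangles w.h.p.

E[X] ≈ 0.02541; in regime p = Θ(1/n^{3/2}) E[X] tends to 0 (below the triangle threshold p ~ 1/n).


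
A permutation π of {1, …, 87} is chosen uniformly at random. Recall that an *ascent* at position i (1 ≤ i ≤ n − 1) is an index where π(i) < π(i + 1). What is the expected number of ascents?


Write X = Σ X_I over i = 1, …, 86, with X_I the indicator of one ascent.
There are 86 indicators.
For each fixed i, the pair (π(i), π(i+1)) is a uniformly random ordered pair of distinct values from {1, …, 87}; by symmetry P[π(i) < π(i+1)] = 1/2.
By linearity: E[X] = 86 · (1/2) = (87 − 1) · (1/2) = 43 ≈ 43.000.

E[X] = 43 = 43.000.


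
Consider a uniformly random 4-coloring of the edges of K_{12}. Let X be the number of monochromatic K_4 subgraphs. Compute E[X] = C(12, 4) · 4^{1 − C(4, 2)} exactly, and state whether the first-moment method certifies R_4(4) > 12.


E[X] = C(12, 4) · 4^{1 − 6} = 495 · 4^{−5} = 495/1024.
As a reduced fraction: E[X] = 495/1024 ≈ 0.4833984.
Is E[X] < 1? YES.
Since E[X] < 1, there exists a 4-coloring of K_{12} with no monochromatic K_4; hence R_4(4) > 12.

E[X] = 495/1024 ≈ 0.4833984; E[X] < 1, so R_4(4) > 12.


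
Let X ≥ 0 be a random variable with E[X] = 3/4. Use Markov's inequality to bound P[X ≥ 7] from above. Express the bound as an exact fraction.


μ = E[X] = 3/4, a = 7.
Markov: P[X ≥ 7] ≤ μ/a = (3/4)/7 = 3/28.
Numerically: ≈ 0.1071.
(Since a = 7 > μ = 0.7500, the bound 3/28 is < 1 and informative.)

P[X ≥ 7] ≤ 3/28 ≈ 0.1071.


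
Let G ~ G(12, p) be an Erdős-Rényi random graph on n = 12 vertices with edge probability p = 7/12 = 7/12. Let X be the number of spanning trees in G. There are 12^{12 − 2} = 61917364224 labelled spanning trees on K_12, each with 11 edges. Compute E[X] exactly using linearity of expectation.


K_12 has 12^{12 − 2} = 61917364224 labelled spanning trees.
For each such spanning tree H, let X_H = 1 if all 11 edges of H are present in G. Then P[X_H = 1] = p^{11} = (7/12)^{11} = 1977326743/743008370688.
Summing the indicators: E[X] = Σ_H E[X_H] = 61917364224 · p^{11} = 61917364224 · 1977326743/743008370688 = 1977326743/12.
Numerically: E[X] ≈ 1.648e+08.

E[X] = 61917364224 · (7/12)^{11} = 1977326743/12 ≈ 1.648e+08.


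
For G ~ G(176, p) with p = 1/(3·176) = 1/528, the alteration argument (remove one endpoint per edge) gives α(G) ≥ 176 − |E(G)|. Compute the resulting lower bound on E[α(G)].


E[|E(G)|] = C(176, 2)·p = 15400 · (1/528) = 175/6.
E[α(G)] ≥ n − E[|E(G)|] = 176 − 175/6 = 881/6.
Numerically: ≈ 146.833.
(This is only a lower bound; the true E[α(G)] may be larger.)

E[α(G)] ≥ 881/6 ≈ 146.833.


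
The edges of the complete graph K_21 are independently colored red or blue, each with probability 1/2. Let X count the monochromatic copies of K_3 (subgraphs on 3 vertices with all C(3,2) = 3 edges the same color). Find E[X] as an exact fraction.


Let X = Σ_S X_S over the C(21, 3) = 1330 subsets S of size 3, where X_S = 1 if the K_3 on S is monochromatic.
For a fixed S, the K_3 on S has C(3, 2) = 3 edges. P[all 3 edges red] = (1/2)^3, and likewise for blue, so P[monochromatic] = 2·(1/2)^3 = 2^{1 − 3} = 1/4.
By linearity: E[X] = C(21, 3) · 2^{1 − 3} = 1330 · 1/4 = 665/2.
Numerically: E[X] ≈ 332.500000.

E[X] = C(21,3)·2^(1−C(3,2)) = 665/2 ≈ 332.500000.


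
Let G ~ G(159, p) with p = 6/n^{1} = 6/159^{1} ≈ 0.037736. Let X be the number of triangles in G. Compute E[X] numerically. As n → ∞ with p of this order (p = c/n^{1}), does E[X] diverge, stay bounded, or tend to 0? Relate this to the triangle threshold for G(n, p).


Number of potential triangles: C(159, 3) = 657359.
Each occurs with probability p³ ≈ (0.037736)³ ≈ 5.3735634e-05.
By linearity: E[X] = C(159, 3)·p³ ≈ 657359 · 5.3735634e-05 ≈ 35.32360.
Here α = 1, so p = 6/n is exactly at the triangle threshold p ~ 1/n. Asymptotically E[X] → c³/6 = 6³/6 = 36 ≈ 36.00000, a bounded constant. In this regime the triangle count is asymptotically Poisson(c³/6).

E[X] ≈ 35.32360; in regime p = Θ(1/n^{1}) E[X] stays bounded (at the triangle threshold p ~ 1/n).


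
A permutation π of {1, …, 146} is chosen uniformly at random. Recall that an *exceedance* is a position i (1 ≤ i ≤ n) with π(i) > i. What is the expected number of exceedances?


Write X = Σ_{i=1}^{146} X_i, where X_i = 1_{π(i) > i}.
For each fixed i, π(i) is uniform over {1, …, 146} (marginal of a uniform permutation), so P[π(i) > i] = (n − i)/n. Summing: Σ_{i=1}^{146} (n − i)/n = (0 + 1 + … + 145)/146 = 146(146 − 1)/(2·146) = (146 − 1)/2.
Hence E[X] = Σ_{i=1}^{146} (146 − i)/146 = 145/2 ≈ 72.500.

E[X] = 145/2 = 72.500.
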